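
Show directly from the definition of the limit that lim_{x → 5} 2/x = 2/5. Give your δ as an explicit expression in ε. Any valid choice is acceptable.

Let ε > 0 be given. We seek δ > 0 such that 0 < |x − 5| < δ implies |2/x − (2/5)| < ε.
|2/x − (2/5)| = 2·|5 − x|/(5·|x|) = 2|x − 5|/(5|x|).
Restrict δ ≤ 5/2. Then |x − 5| < 5/2 gives |x| > 5/2, so 5|x| > 25/2.
Then |2/x − (2/5)| < 2|x − 5|/(25/2), which is < ε when |x − 5| < (25/4)ε.
Take δ = min(5/2, (25/4)ε). Then 0 < |x − 5| < δ gives both |x − 5| < 5/2 and |x − 5| < (25/4)ε, so |2/x − (2/5)| < ε.

δ = min(5/2, (25/4)ε)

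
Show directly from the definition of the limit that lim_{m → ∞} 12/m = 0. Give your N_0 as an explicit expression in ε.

Let ε > 0 be given. For m ≥ 1, |12/m − 0| = 12/(m) ≤ 12/m.
We need 12/m < ε, i.e. m > 12/ε.
Take N_0 = 12/ε. If m > N_0 then |12/m| ≤ 12/m < ε.

N_0 = 12/ε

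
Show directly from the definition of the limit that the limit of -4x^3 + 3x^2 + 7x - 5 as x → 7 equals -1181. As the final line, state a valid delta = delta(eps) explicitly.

Fix eps > 0. We want delta > 0 such that 0 < |x − 7| < delta implies |(-4x^3 + 3x^2 + 7x - 5) + 1181| < eps.
(-4x^3 + 3x^2 + 7x - 5) + 1181 = -4x^3 + 3x^2 + 7x + 1176 = (x − 7)(-4x^2 - 25x - 168).
So |(-4x^3 + 3x^2 + 7x - 5) + 1181| = |x − 7|·|-4x^2 - 25x - 168|.
Assume first that |x − 7| < 1, so |x| < 8. Then |-4x^2 - 25x - 168| ≤ 4·8^2 + 25·8 + 168 = 624.
Hence |(-4x^3 + 3x^2 + 7x - 5) + 1181| ≤ 624|x − 7| < eps provided |x − 7| < eps/624.
Choosing delta = min(1, eps/624) ensures both conditions, hence |(-4x^3 + 3x^2 + 7x - 5) + 1181| < eps.

delta = min(1, eps/624)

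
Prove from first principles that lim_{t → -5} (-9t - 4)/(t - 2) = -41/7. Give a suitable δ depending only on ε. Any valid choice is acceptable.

Fix ε > 0. We want δ > 0 with 0 < |t + 5| < δ ⇒ |(-9t - 4)/(t - 2) + 41/7| < ε.
Combining over a common denominator, (-9t - 4)/(t - 2) + 41/7 = [(-9t - 4)·(-7) − 41·(t - 2)] / [(-7)·(t - 2)] = 22(t + 5) / ((-7)(t - 2)).
So |(-9t - 4)/(t - 2) + 41/7| = 22|t + 5| / (7·|t − 2|).
Restrict δ ≤ 7/2. Then |t + 5| < 7/2 gives |t − 2| = |(t + 5) + (-7)| ≥ 7 − 7/2 = 7/2.
Hence |(-9t - 4)/(t - 2) + 41/7| < 22|t + 5|/(7·(7/2)) = (44/49)|t + 5|, which is < ε once |t + 5| < (49/44)ε.
Take δ = min(7/2, (49/44)ε). Then 0 < |t + 5| < δ forces both bounds, so |(-9t - 4)/(t - 2) + 41/7| < ε.

δ = min(7/2, (49/44)ε)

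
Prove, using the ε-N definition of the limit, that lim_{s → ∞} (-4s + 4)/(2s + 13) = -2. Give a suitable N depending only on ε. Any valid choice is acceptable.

Let ε > 0. We seek N > 0 such that s > N implies |(-4s + 4)/(2s + 13) + 2| < ε.
(-4s + 4)/(2s + 13) + 2 = (2(-4s + 4) − (-4)(2s + 13)) / (2(2s + 13)) = 60/(2(2s + 13)).
For s > 0 we have 2s + 13 > 2s, so |(-4s + 4)/(2s + 13) + 2| = 60/(2(2s + 13)) < 60/(2·2s) = 15/s.
Thus |(-4s + 4)/(2s + 13) + 2| < ε whenever s > 15/ε.
Take N = 15/ε. If s > N then |(-4s + 4)/(2s + 13) + 2| < 15/s < ε.

N = 15/ε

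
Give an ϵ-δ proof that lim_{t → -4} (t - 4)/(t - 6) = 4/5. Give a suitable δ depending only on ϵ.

Fix ϵ > 0. We want δ > 0 with 0 < |t + 4| < δ ⇒ |(t - 4)/(t - 6) − (4/5)| < ϵ.
Combining over a common denominator, (t - 4)/(t - 6) − (4/5) = [(t - 4)·(-10) − (-8)·(t - 6)] / [(-10)·(t - 6)] = -2(t + 4) / ((-10)(t - 6)).
So |(t - 4)/(t - 6) − (4/5)| = 2|t + 4| / (10·|t − 6|).
Restrict δ ≤ 5. Then |t + 4| < 5 gives |t − 6| = |(t + 4) + (-10)| ≥ 10 − 5 = 5.
Hence |(t - 4)/(t - 6) − (4/5)| < 2|t + 4|/(10·5) = (1/25)|t + 4|, which is < ϵ once |t + 4| < 25ϵ.
Take δ = min(5, 25ϵ). Then 0 < |t + 4| < δ forces both bounds, so |(t - 4)/(t - 6) − (4/5)| < ϵ.

δ = min(5, 25ϵ)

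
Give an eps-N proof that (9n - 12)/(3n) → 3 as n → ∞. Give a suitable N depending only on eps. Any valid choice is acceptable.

N = 4/eps

Let eps > 0 be given. For n ≥ 1, |(9n - 12)/(3n) − 3| = |-36|/(3(3n)) = 36/(3(3n)).
Since 3n ≥ 3n for n ≥ 1, this is ≤ 36/(3·3n) = 4/n.
So |(9n - 12)/(3n) − 3| < eps whenever n > 4/eps.
Take N = 4/eps. If n > N then |(9n - 12)/(3n) − 3| ≤ 4/n < eps.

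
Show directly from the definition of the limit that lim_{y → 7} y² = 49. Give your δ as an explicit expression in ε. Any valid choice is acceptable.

δ = min(2, ε/16)

Let ε > 0. We seek δ > 0 with 0 < |y − 7| < δ ⇒ |y² − 49| < ε.
Factor: y² − 49 = (y − 7)(y + 7), so |y² − 49| = |y − 7|·|y + 7|.
Restrict δ ≤ 2. Then |y − 7| < 2 gives |y| < 9, so by the triangle inequality |y + 7| ≤ 9 + 7 = 16.
Hence |y² − 49| ≤ 16|y − 7|, which is < ε once |y − 7| < ε/16.
Take δ = min(2, ε/16). If 0 < |y − 7| < δ then both bounds hold and |y² − 49| ≤ 16|y − 7| < 16·(ε/16) = ε.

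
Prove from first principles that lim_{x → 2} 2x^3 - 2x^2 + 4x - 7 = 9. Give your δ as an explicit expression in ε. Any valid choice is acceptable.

δ = min(1, ε/32)

Let ε > 0 be given. We want δ > 0 such that 0 < |x − 2| < δ implies |(2x^3 - 2x^2 + 4x - 7) − 9| < ε.
(2x^3 - 2x^2 + 4x - 7) − 9 = 2x^3 - 2x^2 + 4x - 16 = (x − 2)(2x^2 + 2x + 8).
So |(2x^3 - 2x^2 + 4x - 7) − 9| = |x − 2|·|2x^2 + 2x + 8|.
Require δ ≤ 1. Then |x − 2| < 1 gives |x| < 3, and by the triangle inequality |2x^2 + 2x + 8| ≤ 2·3^2 + 2·3 + 8 = 32.
Hence |(2x^3 - 2x^2 + 4x - 7) − 9| ≤ 32|x − 2| < ε provided |x − 2| < ε/32.
Choosing δ = min(1, ε/32) ensures both conditions, hence |(2x^3 - 2x^2 + 4x - 7) − 9| < ε.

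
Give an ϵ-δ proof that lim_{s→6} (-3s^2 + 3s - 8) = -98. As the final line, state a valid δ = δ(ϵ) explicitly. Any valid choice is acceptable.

Suppose ϵ > 0. We want δ > 0 such that 0 < |s − 6| < δ implies |(-3s^2 + 3s - 8) + 98| < ϵ.
(-3s^2 + 3s - 8) + 98 = -3s^2 + 3s + 90 = (s − 6)(-3s - 15).
So |(-3s^2 + 3s - 8) + 98| = |s − 6|·|-3s - 15|.
Assume first that |s − 6| < 2, so |s| < 8. Then |-3s - 15| ≤ 3·8 + 15 = 39.
Hence |(-3s^2 + 3s - 8) + 98| ≤ 39|s − 6| < ϵ provided |s − 6| < ϵ/39.
Take δ = min(2, ϵ/39). Then 0 < |s − 6| < δ gives both |s − 6| < 2 and |s − 6| < ϵ/39, so |(-3s^2 + 3s - 8) + 98| < ϵ.

δ = min(2, ϵ/39)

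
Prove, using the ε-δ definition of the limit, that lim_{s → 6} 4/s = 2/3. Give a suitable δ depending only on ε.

Fix ε > 0. We seek δ > 0 such that 0 < |s − 6| < δ implies |4/s − (2/3)| < ε.
|4/s − (2/3)| = 4·|6 − s|/(6·|s|) = 4|s − 6|/(6|s|).
Restrict δ ≤ 3. Then |s − 6| < 3 gives |s| > 3, so 6|s| > 18.
Then |4/s − (2/3)| < 4|s − 6|/18, which is < ε when |s − 6| < (9/2)ε.
Take δ = min(3, (9/2)ε). Then 0 < |s − 6| < δ gives both |s − 6| < 3 and |s − 6| < (9/2)ε, so |4/s − (2/3)| < ε.

δ = min(3, (9/2)ε)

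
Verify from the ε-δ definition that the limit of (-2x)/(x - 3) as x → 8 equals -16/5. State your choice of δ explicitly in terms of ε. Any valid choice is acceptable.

Let ε > 0. We want δ > 0 with 0 < |x − 8| < δ ⇒ |(-2x)/(x - 3) + 16/5| < ε.
Combining over a common denominator, (-2x)/(x - 3) + 16/5 = [(-2x)·5 − (-16)·(x - 3)] / [5·(x - 3)] = 6(x − 8) / (5(x - 3)).
So |(-2x)/(x - 3) + 16/5| = 6|x − 8| / (5·|x − 3|).
Restrict δ ≤ 5/2. Then |x − 8| < 5/2 gives |x − 3| = |(x − 8) + 5| ≥ 5 − 5/2 = 5/2.
Hence |(-2x)/(x - 3) + 16/5| < 6|x − 8|/(5·(5/2)) = (12/25)|x − 8|, which is < ε once |x − 8| < (25/12)ε.
Take δ = min(5/2, (25/12)ε). Then 0 < |x − 8| < δ forces both bounds, so |(-2x)/(x - 3) + 16/5| < ε.

δ = min(5/2, (25/12)ε)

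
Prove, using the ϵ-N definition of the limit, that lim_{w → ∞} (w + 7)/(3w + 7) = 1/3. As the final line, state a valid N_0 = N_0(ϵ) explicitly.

Let ϵ > 0. We seek N_0 > 0 such that w > N_0 implies |(w + 7)/(3w + 7) − (1/3)| < ϵ.
(w + 7)/(3w + 7) − (1/3) = (3(w + 7) − (3w + 7)) / (3(3w + 7)) = 14/(3(3w + 7)).
For w > 0 we have 3w + 7 > 3w, so |(w + 7)/(3w + 7) − (1/3)| = 14/(3(3w + 7)) < 14/(3·3w) = (14/9)/w.
Thus |(w + 7)/(3w + 7) − (1/3)| < ϵ whenever w > (14/9)/ϵ.
Take N_0 = (14/9)/ϵ. If w > N_0 then |(w + 7)/(3w + 7) − (1/3)| < (14/9)/w < ϵ.

N_0 = (14/9)/ϵ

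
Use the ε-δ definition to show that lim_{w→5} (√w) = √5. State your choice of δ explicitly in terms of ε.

Let ε > 0. We want δ > 0 such that 0 < |w − 5| < δ implies |√w − √5| < ε.
Multiplying by the conjugate, |√w − √5| = |w − 5|/(√w + √5).
Restrict δ ≤ 5 so that |w − 5| < 5 forces w > 0, and then √w + √5 > √5.
Hence |√w − √5| < |w − 5|/√5, which is < ε once |w − 5| < √5·ε.
Take δ = min(5, √5·ε). If 0 < |w − 5| < δ then w > 0 and |√w − √5| < |w − 5|/√5 < ε.

δ = min(5, √5·ε)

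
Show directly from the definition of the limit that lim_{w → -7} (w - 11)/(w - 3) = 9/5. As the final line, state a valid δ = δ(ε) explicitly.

δ = min(5, (25/4)ε)

Fix ε > 0. We want δ > 0 with 0 < |w + 7| < δ ⇒ |(w - 11)/(w - 3) − (9/5)| < ε.
Combining over a common denominator, (w - 11)/(w - 3) − (9/5) = [(w - 11)·(-10) − (-18)·(w - 3)] / [(-10)·(w - 3)] = 8(w + 7) / ((-10)(w - 3)).
So |(w - 11)/(w - 3) − (9/5)| = 8|w + 7| / (10·|w − 3|).
Require δ ≤ 5, so |w − 3| ≥ |-10| − |w + 7| > 10 − 5 = 5.
Hence |(w - 11)/(w - 3) − (9/5)| < 8|w + 7|/(10·5) = (4/25)|w + 7|, which is < ε once |w + 7| < (25/4)ε.
Take δ = min(5, (25/4)ε). Then 0 < |w + 7| < δ forces both bounds, so |(w - 11)/(w - 3) − (9/5)| < ε.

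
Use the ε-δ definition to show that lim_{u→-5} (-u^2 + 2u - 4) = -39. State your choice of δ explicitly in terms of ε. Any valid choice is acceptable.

Fix ε > 0. We want δ > 0 such that 0 < |u + 5| < δ implies |(-u^2 + 2u - 4) + 39| < ε.
(-u^2 + 2u - 4) + 39 = -u^2 + 2u + 35 = (u + 5)(-u + 7).
So |(-u^2 + 2u - 4) + 39| = |u + 5|·|-u + 7|.
Require δ ≤ 1. Then |u + 5| < 1 gives |u| < 6, and by the triangle inequality |-u + 7| ≤ 6 + 7 = 13.
Hence |(-u^2 + 2u - 4) + 39| ≤ 13|u + 5| < ε provided |u + 5| < ε/13.
Choosing δ = min(1, ε/13) ensures both conditions, hence |(-u^2 + 2u - 4) + 39| < ε.

δ = min(1, ε/13)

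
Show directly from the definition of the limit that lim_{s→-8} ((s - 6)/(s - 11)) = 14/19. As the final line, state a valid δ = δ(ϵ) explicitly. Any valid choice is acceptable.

δ = min(19/2, (361/10)ϵ)

Suppose ϵ > 0. We want δ > 0 with 0 < |s + 8| < δ ⇒ |(s - 6)/(s - 11) − (14/19)| < ϵ.
Combining over a common denominator, (s - 6)/(s - 11) − (14/19) = [(s - 6)·(-19) − (-14)·(s - 11)] / [(-19)·(s - 11)] = -5(s + 8) / ((-19)(s - 11)).
So |(s - 6)/(s - 11) − (14/19)| = 5|s + 8| / (19·|s − 11|).
Require δ ≤ 19/2, so |s − 11| ≥ |-19| − |s + 8| > 19 − 19/2 = 19/2.
Hence |(s - 6)/(s - 11) − (14/19)| < 5|s + 8|/(19·(19/2)) = (10/361)|s + 8|, which is < ϵ once |s + 8| < (361/10)ϵ.
Take δ = min(19/2, (361/10)ϵ). Then 0 < |s + 8| < δ forces both bounds, so |(s - 6)/(s - 11) − (14/19)| < ϵ.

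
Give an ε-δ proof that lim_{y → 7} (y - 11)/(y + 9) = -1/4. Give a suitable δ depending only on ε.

Fix ε > 0. We want δ > 0 with 0 < |y − 7| < δ ⇒ |(y - 11)/(y + 9) + 1/4| < ε.
Combining over a common denominator, (y - 11)/(y + 9) + 1/4 = [(y - 11)·16 − (-4)·(y + 9)] / [16·(y + 9)] = 20(y − 7) / (16(y + 9)).
So |(y - 11)/(y + 9) + 1/4| = 20|y − 7| / (16·|y + 9|).
Restrict δ ≤ 8. Then |y − 7| < 8 gives |y + 9| = |(y − 7) + 16| ≥ 16 − 8 = 8.
Hence |(y - 11)/(y + 9) + 1/4| < 20|y − 7|/(16·8) = (5/32)|y − 7|, which is < ε once |y − 7| < (32/5)ε.
Take δ = min(8, (32/5)ε). Then 0 < |y − 7| < δ forces both bounds, so |(y - 11)/(y + 9) + 1/4| < ε.

δ = min(8, (32/5)ε)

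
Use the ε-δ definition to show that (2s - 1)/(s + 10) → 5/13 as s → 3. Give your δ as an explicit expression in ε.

Fix ε > 0. We want δ > 0 with 0 < |s − 3| < δ ⇒ |(2s - 1)/(s + 10) − (5/13)| < ε.
Combining over a common denominator, (2s - 1)/(s + 10) − (5/13) = [(2s - 1)·13 − 5·(s + 10)] / [13·(s + 10)] = 21(s − 3) / (13(s + 10)).
So |(2s - 1)/(s + 10) − (5/13)| = 21|s − 3| / (13·|s + 10|).
Require δ ≤ 13/2, so |s + 10| ≥ |13| − |s − 3| > 13 − 13/2 = 13/2.
Hence |(2s - 1)/(s + 10) − (5/13)| < 21|s − 3|/(13·(13/2)) = (42/169)|s − 3|, which is < ε once |s − 3| < (169/42)ε.
Take δ = min(13/2, (169/42)ε). Then 0 < |s − 3| < δ forces both bounds, so |(2s - 1)/(s + 10) − (5/13)| < ε.

δ = min(13/2, (169/42)ε)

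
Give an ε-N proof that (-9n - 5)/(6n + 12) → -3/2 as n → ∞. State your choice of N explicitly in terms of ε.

Suppose ε > 0. For n ≥ 1, |(-9n - 5)/(6n + 12) + 3/2| = |78|/(6(6n + 12)) = 78/(6(6n + 12)).
Since 6n + 12 ≥ 6n for n ≥ 1, this is ≤ 78/(6·6n) = (13/6)/n.
So |(-9n - 5)/(6n + 12) + 3/2| < ε whenever n > (13/6)/ε.
Take N = (13/6)/ε. If n > N then |(-9n - 5)/(6n + 12) + 3/2| ≤ (13/6)/n < ε.

N = (13/6)/ε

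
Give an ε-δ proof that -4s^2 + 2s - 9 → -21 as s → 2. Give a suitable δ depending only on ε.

δ = min(1, ε/18)

Fix ε > 0. We want δ > 0 such that 0 < |s − 2| < δ implies |(-4s^2 + 2s - 9) + 21| < ε.
(-4s^2 + 2s - 9) + 21 = -4s^2 + 2s + 12 = (s − 2)(-4s - 6).
So |(-4s^2 + 2s - 9) + 21| = |s − 2|·|-4s - 6|.
Require δ ≤ 1. Then |s − 2| < 1 gives |s| < 3, and by the triangle inequality |-4s - 6| ≤ 4·3 + 6 = 18.
Hence |(-4s^2 + 2s - 9) + 21| ≤ 18|s − 2| < ε provided |s − 2| < ε/18.
Choosing δ = min(1, ε/18) ensures both conditions, hence |(-4s^2 + 2s - 9) + 21| < ε.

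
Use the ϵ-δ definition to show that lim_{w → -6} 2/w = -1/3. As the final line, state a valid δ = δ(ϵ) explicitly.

Let ϵ > 0. We seek δ > 0 such that 0 < |w + 6| < δ implies |2/w + 1/3| < ϵ.
|2/w + 1/3| = 2·|-6 − w|/(6·|w|) = 2|w + 6|/(6|w|).
Restrict δ ≤ 3. Then |w + 6| < 3 gives |w| > 3, so 6|w| > 18.
Then |2/w + 1/3| < 2|w + 6|/18, which is < ϵ when |w + 6| < 9ϵ.
Take δ = min(3, 9ϵ). Then 0 < |w + 6| < δ gives both |w + 6| < 3 and |w + 6| < 9ϵ, so |2/w + 1/3| < ϵ.

δ = min(3, 9ϵ)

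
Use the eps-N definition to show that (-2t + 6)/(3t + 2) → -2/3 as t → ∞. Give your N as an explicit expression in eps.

N = (22/9)/eps

Fix eps > 0. We seek N > 0 such that t > N implies |(-2t + 6)/(3t + 2) + 2/3| < eps.
(-2t + 6)/(3t + 2) + 2/3 = (3(-2t + 6) − (-2)(3t + 2)) / (3(3t + 2)) = 22/(3(3t + 2)).
For t > 0 we have 3t + 2 > 3t, so |(-2t + 6)/(3t + 2) + 2/3| = 22/(3(3t + 2)) < 22/(3·3t) = (22/9)/t.
Thus |(-2t + 6)/(3t + 2) + 2/3| < eps whenever t > (22/9)/eps.
Take N = (22/9)/eps. If t > N then |(-2t + 6)/(3t + 2) + 2/3| < (22/9)/t < eps.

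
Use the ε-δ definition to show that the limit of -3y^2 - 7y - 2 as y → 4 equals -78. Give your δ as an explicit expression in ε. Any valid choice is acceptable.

Suppose ε > 0. We want δ > 0 such that 0 < |y − 4| < δ implies |(-3y^2 - 7y - 2) + 78| < ε.
(-3y^2 - 7y - 2) + 78 = -3y^2 - 7y + 76 = (y − 4)(-3y - 19).
So |(-3y^2 - 7y - 2) + 78| = |y − 4|·|-3y - 19|.
Require δ ≤ 2. Then |y − 4| < 2 gives |y| < 6, and by the triangle inequality |-3y - 19| ≤ 3·6 + 19 = 37.
Hence |(-3y^2 - 7y - 2) + 78| ≤ 37|y − 4| < ε provided |y − 4| < ε/37.
Choosing δ = min(2, ε/37) ensures both conditions, hence |(-3y^2 - 7y - 2) + 78| < ε.

δ = min(2, ε/37)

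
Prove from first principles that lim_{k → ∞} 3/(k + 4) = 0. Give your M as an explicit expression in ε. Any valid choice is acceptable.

Let ε > 0. For k ≥ 1, |3/(k + 4) − 0| = 3/(k + 4) ≤ 3/k.
We need 3/k < ε, i.e. k > 3/ε.
Take M = 3/ε. If k > M then |3/(k + 4)| ≤ 3/k < ε.

M = 3/ε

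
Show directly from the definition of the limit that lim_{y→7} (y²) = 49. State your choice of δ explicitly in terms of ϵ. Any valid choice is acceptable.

δ = min(1, ϵ/15)

Let ϵ > 0 be given. We seek δ > 0 with 0 < |y − 7| < δ ⇒ |y² − 49| < ϵ.
Factor: y² − 49 = (y − 7)(y + 7), so |y² − 49| = |y − 7|·|y + 7|.
Impose δ ≤ 1 so that |y| < 8; then |y + 7| ≤ 15.
Hence |y² − 49| ≤ 15|y − 7|, which is < ϵ once |y − 7| < ϵ/15.
Take δ = min(1, ϵ/15). If 0 < |y − 7| < δ then both bounds hold and |y² − 49| ≤ 15|y − 7| < 15·(ϵ/15) = ϵ.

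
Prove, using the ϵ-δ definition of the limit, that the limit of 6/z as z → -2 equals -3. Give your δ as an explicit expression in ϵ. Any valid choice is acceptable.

δ = min(1, (1/3)ϵ)

Fix ϵ > 0. We seek δ > 0 such that 0 < |z + 2| < δ implies |6/z + 3| < ϵ.
|6/z + 3| = 6·|-2 − z|/(2·|z|) = 6|z + 2|/(2|z|).
Restrict δ ≤ 1. Then |z + 2| < 1 gives |z| > 1, so 2|z| > 2.
Then |6/z + 3| < 6|z + 2|/2, which is < ϵ when |z + 2| < (1/3)ϵ.
Take δ = min(1, (1/3)ϵ). Then 0 < |z + 2| < δ gives both |z + 2| < 1 and |z + 2| < (1/3)ϵ, so |6/z + 3| < ϵ.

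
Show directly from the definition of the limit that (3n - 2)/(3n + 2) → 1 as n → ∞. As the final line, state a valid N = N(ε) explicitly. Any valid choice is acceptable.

N = (4/3)/ε

Fix ε > 0. For n ≥ 1, |(3n - 2)/(3n + 2) − 1| = |-12|/(3(3n + 2)) = 12/(3(3n + 2)).
Since 3n + 2 ≥ 3n for n ≥ 1, this is ≤ 12/(3·3n) = (4/3)/n.
So |(3n - 2)/(3n + 2) − 1| < ε whenever n > (4/3)/ε.
Take N = (4/3)/ε. If n > N then |(3n - 2)/(3n + 2) − 1| ≤ (4/3)/n < ε.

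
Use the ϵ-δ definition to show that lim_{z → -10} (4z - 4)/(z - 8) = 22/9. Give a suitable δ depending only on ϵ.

Fix ϵ > 0. We want δ > 0 with 0 < |z + 10| < δ ⇒ |(4z - 4)/(z - 8) − (22/9)| < ϵ.
Combining over a common denominator, (4z - 4)/(z - 8) − (22/9) = [(4z - 4)·(-18) − (-44)·(z - 8)] / [(-18)·(z - 8)] = -28(z + 10) / ((-18)(z - 8)).
So |(4z - 4)/(z - 8) − (22/9)| = 28|z + 10| / (18·|z − 8|).
Restrict δ ≤ 9. Then |z + 10| < 9 gives |z − 8| = |(z + 10) + (-18)| ≥ 18 − 9 = 9.
Hence |(4z - 4)/(z - 8) − (22/9)| < 28|z + 10|/(18·9) = (14/81)|z + 10|, which is < ϵ once |z + 10| < (81/14)ϵ.
Take δ = min(9, (81/14)ϵ). Then 0 < |z + 10| < δ forces both bounds, so |(4z - 4)/(z - 8) − (22/9)| < ϵ.

δ = min(9, (81/14)ϵ)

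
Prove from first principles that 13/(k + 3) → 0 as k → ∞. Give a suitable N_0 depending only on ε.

Let ε > 0 be given. For k ≥ 1, |13/(k + 3) − 0| = 13/(k + 3) ≤ 13/k.
We need 13/k < ε, i.e. k > 13/ε.
Take N_0 = 13/ε. If k > N_0 then |13/(k + 3)| ≤ 13/k < ε.

N_0 = 13/ε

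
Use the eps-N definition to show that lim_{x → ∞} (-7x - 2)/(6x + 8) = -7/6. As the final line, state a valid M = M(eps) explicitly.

Let eps > 0. We seek M > 0 such that x > M implies |(-7x - 2)/(6x + 8) + 7/6| < eps.
(-7x - 2)/(6x + 8) + 7/6 = (6(-7x - 2) − (-7)(6x + 8)) / (6(6x + 8)) = 44/(6(6x + 8)).
For x > 0 we have 6x + 8 > 6x, so |(-7x - 2)/(6x + 8) + 7/6| = 44/(6(6x + 8)) < 44/(6·6x) = (11/9)/x.
Thus |(-7x - 2)/(6x + 8) + 7/6| < eps whenever x > (11/9)/eps.
Take M = (11/9)/eps. If x > M then |(-7x - 2)/(6x + 8) + 7/6| < (11/9)/x < eps.

M = (11/9)/eps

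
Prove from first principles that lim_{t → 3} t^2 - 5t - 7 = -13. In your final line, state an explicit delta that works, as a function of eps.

Fix eps > 0. We want delta > 0 such that 0 < |t − 3| < delta implies |(t^2 - 5t - 7) + 13| < eps.
(t^2 - 5t - 7) + 13 = t^2 - 5t + 6 = (t − 3)(t - 2).
So |(t^2 - 5t - 7) + 13| = |t − 3|·|t - 2|.
Require delta ≤ 2. Then |t − 3| < 2 gives |t| < 5, and by the triangle inequality |t - 2| ≤ 5 + 2 = 7.
Hence |(t^2 - 5t - 7) + 13| ≤ 7|t − 3| < eps provided |t − 3| < eps/7.
Choosing delta = min(2, eps/7) ensures both conditions, hence |(t^2 - 5t - 7) + 13| < eps.

delta = min(2, eps/7)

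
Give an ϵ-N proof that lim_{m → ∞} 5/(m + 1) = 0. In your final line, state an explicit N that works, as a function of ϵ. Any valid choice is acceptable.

N = 5/ϵ

Let ϵ > 0. For m ≥ 1, |5/(m + 1) − 0| = 5/(m + 1) ≤ 5/m.
We need 5/m < ϵ, i.e. m > 5/ϵ.
Take N = 5/ϵ. If m > N then |5/(m + 1)| ≤ 5/m < ϵ.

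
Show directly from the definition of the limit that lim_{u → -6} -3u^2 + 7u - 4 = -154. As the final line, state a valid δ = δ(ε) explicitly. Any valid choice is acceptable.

Let ε > 0 be given. We want δ > 0 such that 0 < |u + 6| < δ implies |(-3u^2 + 7u - 4) + 154| < ε.
(-3u^2 + 7u - 4) + 154 = -3u^2 + 7u + 150 = (u + 6)(-3u + 25).
So |(-3u^2 + 7u - 4) + 154| = |u + 6|·|-3u + 25|.
Assume first that |u + 6| < 1, so |u| < 7. Then |-3u + 25| ≤ 3·7 + 25 = 46.
Hence |(-3u^2 + 7u - 4) + 154| ≤ 46|u + 6| < ε provided |u + 6| < ε/46.
Take δ = min(1, ε/46). Then 0 < |u + 6| < δ gives both |u + 6| < 1 and |u + 6| < ε/46, so |(-3u^2 + 7u - 4) + 154| < ε.

δ = min(1, ε/46)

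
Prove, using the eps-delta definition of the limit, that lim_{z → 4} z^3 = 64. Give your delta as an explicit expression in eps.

delta = min(2, eps/76)

Suppose eps > 0. We seek delta > 0 with 0 < |z − 4| < delta ⇒ |z^3 − 64| < eps.
Factor: z^3 − 64 = (z − 4)(z^2 + 4z + 16), so |z^3 − 64| = |z − 4|·|z^2 + 4z + 16|.
Impose delta ≤ 2 so that |z| < 6; then |z^2 + 4z + 16| ≤ 76.
Hence |z^3 − 64| ≤ 76|z − 4|, which is < eps once |z − 4| < eps/76.
Take delta = min(2, eps/76). If 0 < |z − 4| < delta then both bounds hold and |z^3 − 64| ≤ 76|z − 4| < 76·(eps/76) = eps.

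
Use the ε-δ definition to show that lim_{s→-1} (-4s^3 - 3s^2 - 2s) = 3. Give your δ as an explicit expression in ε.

Suppose ε > 0. We want δ > 0 such that 0 < |s + 1| < δ implies |(-4s^3 - 3s^2 - 2s) − 3| < ε.
(-4s^3 - 3s^2 - 2s) − 3 = -4s^3 - 3s^2 - 2s - 3 = (s + 1)(-4s^2 + s - 3).
So |(-4s^3 - 3s^2 - 2s) − 3| = |s + 1|·|-4s^2 + s - 3|.
Require δ ≤ 1. Then |s + 1| < 1 gives |s| < 2, and by the triangle inequality |-4s^2 + s - 3| ≤ 4·2^2 + 2 + 3 = 21.
Hence |(-4s^3 - 3s^2 - 2s) − 3| ≤ 21|s + 1| < ε provided |s + 1| < ε/21.
Take δ = min(1, ε/21). Then 0 < |s + 1| < δ gives both |s + 1| < 1 and |s + 1| < ε/21, so |(-4s^3 - 3s^2 - 2s) − 3| < ε.

δ = min(1, ε/21)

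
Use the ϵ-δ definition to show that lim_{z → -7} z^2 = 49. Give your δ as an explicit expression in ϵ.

δ = min(1, ϵ/15)

Let ϵ > 0. We seek δ > 0 with 0 < |z + 7| < δ ⇒ |z^2 − 49| < ϵ.
Factor: z^2 − 49 = (z + 7)(z - 7), so |z^2 − 49| = |z + 7|·|z - 7|.
Restrict δ ≤ 1. Then |z + 7| < 1 gives |z| < 8, so by the triangle inequality |z - 7| ≤ 8 + 7 = 15.
Hence |z^2 − 49| ≤ 15|z + 7|, which is < ϵ once |z + 7| < ϵ/15.
Take δ = min(1, ϵ/15). If 0 < |z + 7| < δ then both bounds hold and |z^2 − 49| ≤ 15|z + 7| < 15·(ϵ/15) = ϵ.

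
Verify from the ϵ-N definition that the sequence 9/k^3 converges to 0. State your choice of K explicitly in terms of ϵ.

K = (9/ϵ)^{1/3}

Fix ϵ > 0. For k ≥ 1, |9/k^3 − 0| = 9/k^3.
9/k^3 < ϵ ⇔ k^3 > 9/ϵ ⇔ k > (9/ϵ)^{1/3}.
Take K = (9/ϵ)^{1/3}. Then k > K implies 9/k^3 < ϵ.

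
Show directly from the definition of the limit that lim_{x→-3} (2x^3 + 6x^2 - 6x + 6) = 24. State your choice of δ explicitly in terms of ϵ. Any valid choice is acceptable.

Let ϵ > 0 be given. We want δ > 0 such that 0 < |x + 3| < δ implies |(2x^3 + 6x^2 - 6x + 6) − 24| < ϵ.
(2x^3 + 6x^2 - 6x + 6) − 24 = 2x^3 + 6x^2 - 6x - 18 = (x + 3)(2x^2 - 6).
So |(2x^3 + 6x^2 - 6x + 6) − 24| = |x + 3|·|2x^2 - 6|.
Require δ ≤ 1. Then |x + 3| < 1 gives |x| < 4, and by the triangle inequality |2x^2 - 6| ≤ 2·4^2 + 6 = 38.
Hence |(2x^3 + 6x^2 - 6x + 6) − 24| ≤ 38|x + 3| < ϵ provided |x + 3| < ϵ/38.
Take δ = min(1, ϵ/38). Then 0 < |x + 3| < δ gives both |x + 3| < 1 and |x + 3| < ϵ/38, so |(2x^3 + 6x^2 - 6x + 6) − 24| < ϵ.

δ = min(1, ϵ/38)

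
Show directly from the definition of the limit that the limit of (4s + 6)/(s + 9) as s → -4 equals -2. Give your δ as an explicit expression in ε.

Let ε > 0 be given. We want δ > 0 with 0 < |s + 4| < δ ⇒ |(4s + 6)/(s + 9) + 2| < ε.
Combining over a common denominator, (4s + 6)/(s + 9) + 2 = [(4s + 6)·5 − (-10)·(s + 9)] / [5·(s + 9)] = 30(s + 4) / (5(s + 9)).
So |(4s + 6)/(s + 9) + 2| = 30|s + 4| / (5·|s + 9|).
Restrict δ ≤ 5/2. Then |s + 4| < 5/2 gives |s + 9| = |(s + 4) + 5| ≥ 5 − 5/2 = 5/2.
Hence |(4s + 6)/(s + 9) + 2| < 30|s + 4|/(5·(5/2)) = (12/5)|s + 4|, which is < ε once |s + 4| < (5/12)ε.
Take δ = min(5/2, (5/12)ε). Then 0 < |s + 4| < δ forces both bounds, so |(4s + 6)/(s + 9) + 2| < ε.

δ = min(5/2, (5/12)ε)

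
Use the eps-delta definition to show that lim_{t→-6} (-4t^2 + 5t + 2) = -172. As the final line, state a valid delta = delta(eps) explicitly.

Suppose eps > 0. We want delta > 0 such that 0 < |t + 6| < delta implies |(-4t^2 + 5t + 2) + 172| < eps.
(-4t^2 + 5t + 2) + 172 = -4t^2 + 5t + 174 = (t + 6)(-4t + 29).
So |(-4t^2 + 5t + 2) + 172| = |t + 6|·|-4t + 29|.
Assume first that |t + 6| < 1, so |t| < 7. Then |-4t + 29| ≤ 4·7 + 29 = 57.
Hence |(-4t^2 + 5t + 2) + 172| ≤ 57|t + 6| < eps provided |t + 6| < eps/57.
Take delta = min(1, eps/57). Then 0 < |t + 6| < delta gives both |t + 6| < 1 and |t + 6| < eps/57, so |(-4t^2 + 5t + 2) + 172| < eps.

delta = min(1, eps/57)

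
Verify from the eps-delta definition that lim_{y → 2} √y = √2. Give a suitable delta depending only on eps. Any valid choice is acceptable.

delta = min(2, √2·eps)

Fix eps > 0. We want delta > 0 such that 0 < |y − 2| < delta implies |√y − √2| < eps.
Rationalise: √y − √2 = (y − 2)/(√y + √2), so |√y − √2| = |y − 2|/(√y + √2).
Restrict delta ≤ 2 so that |y − 2| < 2 forces y > 0, and then √y + √2 > √2.
Hence |√y − √2| < |y − 2|/√2, which is < eps once |y − 2| < √2·eps.
Take delta = min(2, √2·eps). If 0 < |y − 2| < delta then y > 0 and |√y − √2| < |y − 2|/√2 < eps.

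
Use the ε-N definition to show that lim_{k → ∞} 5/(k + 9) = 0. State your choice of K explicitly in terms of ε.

K = 5/ε

Fix ε > 0. For k ≥ 1, |5/(k + 9) − 0| = 5/(k + 9) ≤ 5/k.
We need 5/k < ε, i.e. k > 5/ε.
Take K = 5/ε. If k > K then |5/(k + 9)| ≤ 5/k < ε.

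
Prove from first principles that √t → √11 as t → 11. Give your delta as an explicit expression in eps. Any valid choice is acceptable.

Let eps > 0. We want delta > 0 such that 0 < |t − 11| < delta implies |√t − √11| < eps.
Multiplying by the conjugate, |√t − √11| = |t − 11|/(√t + √11).
Restrict delta ≤ 11 so that |t − 11| < 11 forces t > 0, and then √t + √11 > √11.
Hence |√t − √11| < |t − 11|/√11, which is < eps once |t − 11| < √11·eps.
Take delta = min(11, √11·eps). If 0 < |t − 11| < delta then t > 0 and |√t − √11| < |t − 11|/√11 < eps.

delta = min(11, √11·eps)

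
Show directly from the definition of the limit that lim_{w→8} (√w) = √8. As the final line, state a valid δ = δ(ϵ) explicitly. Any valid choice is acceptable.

Suppose ϵ > 0. We want δ > 0 such that 0 < |w − 8| < δ implies |√w − √8| < ϵ.
Rationalise: √w − √8 = (w − 8)/(√w + √8), so |√w − √8| = |w − 8|/(√w + √8).
Restrict δ ≤ 8 so that |w − 8| < 8 forces w > 0, and then √w + √8 > √8.
Hence |√w − √8| < |w − 8|/√8, which is < ϵ once |w − 8| < √8·ϵ.
Take δ = min(8, √8·ϵ). If 0 < |w − 8| < δ then w > 0 and |√w − √8| < |w − 8|/√8 < ϵ.

δ = min(8, √8·ϵ)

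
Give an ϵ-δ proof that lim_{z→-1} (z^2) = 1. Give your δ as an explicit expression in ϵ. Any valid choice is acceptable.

Let ϵ > 0 be given. We seek δ > 0 with 0 < |z + 1| < δ ⇒ |z^2 − 1| < ϵ.
Factor: z^2 − 1 = (z + 1)(z - 1), so |z^2 − 1| = |z + 1|·|z - 1|.
Restrict δ ≤ 1. Then |z + 1| < 1 gives |z| < 2, so by the triangle inequality |z - 1| ≤ 2 + 1 = 3.
Hence |z^2 − 1| ≤ 3|z + 1|, which is < ϵ once |z + 1| < ϵ/3.
Take δ = min(1, ϵ/3). If 0 < |z + 1| < δ then both bounds hold and |z^2 − 1| ≤ 3|z + 1| < 3·(ϵ/3) = ϵ.

δ = min(1, ϵ/3)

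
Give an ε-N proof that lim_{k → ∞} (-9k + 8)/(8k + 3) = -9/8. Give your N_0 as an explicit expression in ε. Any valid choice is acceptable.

Fix ε > 0. For k ≥ 1, |(-9k + 8)/(8k + 3) + 9/8| = |91|/(8(8k + 3)) = 91/(8(8k + 3)).
Since 8k + 3 ≥ 8k for k ≥ 1, this is ≤ 91/(8·8k) = (91/64)/k.
So |(-9k + 8)/(8k + 3) + 9/8| < ε whenever k > (91/64)/ε.
Take N_0 = (91/64)/ε. If k > N_0 then |(-9k + 8)/(8k + 3) + 9/8| ≤ (91/64)/k < ε.

N_0 = (91/64)/ε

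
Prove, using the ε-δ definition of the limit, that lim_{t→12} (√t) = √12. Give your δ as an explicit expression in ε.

Suppose ε > 0. We want δ > 0 such that 0 < |t − 12| < δ implies |√t − √12| < ε.
Rationalise: √t − √12 = (t − 12)/(√t + √12), so |√t − √12| = |t − 12|/(√t + √12).
Restrict δ ≤ 12 so that |t − 12| < 12 forces t > 0, and then √t + √12 > √12.
Hence |√t − √12| < |t − 12|/√12, which is < ε once |t − 12| < √12·ε.
Take δ = min(12, √12·ε). If 0 < |t − 12| < δ then t > 0 and |√t − √12| < |t − 12|/√12 < ε.

δ = min(12, √12·ε)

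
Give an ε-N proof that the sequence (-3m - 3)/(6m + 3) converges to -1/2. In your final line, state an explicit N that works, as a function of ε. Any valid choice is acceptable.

N = (1/4)/ε

Let ε > 0. For m ≥ 1, |(-3m - 3)/(6m + 3) + 1/2| = |-9|/(6(6m + 3)) = 9/(6(6m + 3)).
Since 6m + 3 ≥ 6m for m ≥ 1, this is ≤ 9/(6·6m) = (1/4)/m.
So |(-3m - 3)/(6m + 3) + 1/2| < ε whenever m > (1/4)/ε.
Take N = (1/4)/ε. If m > N then |(-3m - 3)/(6m + 3) + 1/2| ≤ (1/4)/m < ε.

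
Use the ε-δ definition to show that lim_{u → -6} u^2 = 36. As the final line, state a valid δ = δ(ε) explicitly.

δ = min(2, ε/14)

Let ε > 0 be given. We seek δ > 0 with 0 < |u + 6| < δ ⇒ |u^2 − 36| < ε.
Factor: u^2 − 36 = (u + 6)(u - 6), so |u^2 − 36| = |u + 6|·|u - 6|.
Restrict δ ≤ 2. Then |u + 6| < 2 gives |u| < 8, so by the triangle inequality |u - 6| ≤ 8 + 6 = 14.
Hence |u^2 − 36| ≤ 14|u + 6|, which is < ε once |u + 6| < ε/14.
Take δ = min(2, ε/14). If 0 < |u + 6| < δ then both bounds hold and |u^2 − 36| ≤ 14|u + 6| < 14·(ε/14) = ε.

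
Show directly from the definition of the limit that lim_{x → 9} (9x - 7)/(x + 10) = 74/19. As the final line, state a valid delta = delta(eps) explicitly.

Let eps > 0 be given. We want delta > 0 with 0 < |x − 9| < delta ⇒ |(9x - 7)/(x + 10) − (74/19)| < eps.
Combining over a common denominator, (9x - 7)/(x + 10) − (74/19) = [(9x - 7)·19 − 74·(x + 10)] / [19·(x + 10)] = 97(x − 9) / (19(x + 10)).
So |(9x - 7)/(x + 10) − (74/19)| = 97|x − 9| / (19·|x + 10|).
Require delta ≤ 19/2, so |x + 10| ≥ |19| − |x − 9| > 19 − 19/2 = 19/2.
Hence |(9x - 7)/(x + 10) − (74/19)| < 97|x − 9|/(19·(19/2)) = (194/361)|x − 9|, which is < eps once |x − 9| < (361/194)eps.
Take delta = min(19/2, (361/194)eps). Then 0 < |x − 9| < delta forces both bounds, so |(9x - 7)/(x + 10) − (74/19)| < eps.

delta = min(19/2, (361/194)eps)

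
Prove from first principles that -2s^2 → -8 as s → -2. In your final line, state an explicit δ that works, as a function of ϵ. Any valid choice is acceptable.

Let ϵ > 0. We want δ > 0 such that 0 < |s + 2| < δ implies |(-2s^2) + 8| < ϵ.
(-2s^2) + 8 = -2s^2 + 8 = (s + 2)(-2s + 4).
So |(-2s^2) + 8| = |s + 2|·|-2s + 4|.
Assume first that |s + 2| < 1, so |s| < 3. Then |-2s + 4| ≤ 2·3 + 4 = 10.
Hence |(-2s^2) + 8| ≤ 10|s + 2| < ϵ provided |s + 2| < ϵ/10.
Take δ = min(1, ϵ/10). Then 0 < |s + 2| < δ gives both |s + 2| < 1 and |s + 2| < ϵ/10, so |(-2s^2) + 8| < ϵ.

δ = min(1, ϵ/10)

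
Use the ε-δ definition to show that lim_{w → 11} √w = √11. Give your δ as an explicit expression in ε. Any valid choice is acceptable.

Fix ε > 0. We want δ > 0 such that 0 < |w − 11| < δ implies |√w − √11| < ε.
Multiplying by the conjugate, |√w − √11| = |w − 11|/(√w + √11).
Restrict δ ≤ 11 so that |w − 11| < 11 forces w > 0, and then √w + √11 > √11.
Hence |√w − √11| < |w − 11|/√11, which is < ε once |w − 11| < √11·ε.
Take δ = min(11, √11·ε). If 0 < |w − 11| < δ then w > 0 and |√w − √11| < |w − 11|/√11 < ε.

δ = min(11, √11·ε)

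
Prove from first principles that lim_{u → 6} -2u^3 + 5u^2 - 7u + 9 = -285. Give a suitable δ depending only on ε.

Suppose ε > 0. We want δ > 0 such that 0 < |u − 6| < δ implies |(-2u^3 + 5u^2 - 7u + 9) + 285| < ε.
(-2u^3 + 5u^2 - 7u + 9) + 285 = -2u^3 + 5u^2 - 7u + 294 = (u − 6)(-2u^2 - 7u - 49).
So |(-2u^3 + 5u^2 - 7u + 9) + 285| = |u − 6|·|-2u^2 - 7u - 49|.
Require δ ≤ 1. Then |u − 6| < 1 gives |u| < 7, and by the triangle inequality |-2u^2 - 7u - 49| ≤ 2·7^2 + 7·7 + 49 = 196.
Hence |(-2u^3 + 5u^2 - 7u + 9) + 285| ≤ 196|u − 6| < ε provided |u − 6| < ε/196.
Take δ = min(1, ε/196). Then 0 < |u − 6| < δ gives both |u − 6| < 1 and |u − 6| < ε/196, so |(-2u^3 + 5u^2 - 7u + 9) + 285| < ε.

δ = min(1, ε/196)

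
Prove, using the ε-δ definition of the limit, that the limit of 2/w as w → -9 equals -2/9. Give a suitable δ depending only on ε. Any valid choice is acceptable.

Let ε > 0. We seek δ > 0 such that 0 < |w + 9| < δ implies |2/w + 2/9| < ε.
|2/w + 2/9| = 2·|-9 − w|/(9·|w|) = 2|w + 9|/(9|w|).
Restrict δ ≤ 9/2. Then |w + 9| < 9/2 gives |w| > 9/2, so 9|w| > 81/2.
Then |2/w + 2/9| < 2|w + 9|/(81/2), which is < ε when |w + 9| < (81/4)ε.
Take δ = min(9/2, (81/4)ε). Then 0 < |w + 9| < δ gives both |w + 9| < 9/2 and |w + 9| < (81/4)ε, so |2/w + 2/9| < ε.

δ = min(9/2, (81/4)ε)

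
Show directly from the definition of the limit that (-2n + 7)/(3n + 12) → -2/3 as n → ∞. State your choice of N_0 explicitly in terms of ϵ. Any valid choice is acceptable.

Let ϵ > 0 be given. For n ≥ 1, |(-2n + 7)/(3n + 12) + 2/3| = |45|/(3(3n + 12)) = 45/(3(3n + 12)).
Since 3n + 12 ≥ 3n for n ≥ 1, this is ≤ 45/(3·3n) = 5/n.
So |(-2n + 7)/(3n + 12) + 2/3| < ϵ whenever n > 5/ϵ.
Take N_0 = 5/ϵ. If n > N_0 then |(-2n + 7)/(3n + 12) + 2/3| ≤ 5/n < ϵ.

N_0 = 5/ϵ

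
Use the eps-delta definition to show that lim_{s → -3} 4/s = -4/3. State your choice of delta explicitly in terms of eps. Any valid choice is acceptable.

Let eps > 0. We seek delta > 0 such that 0 < |s + 3| < delta implies |4/s + 4/3| < eps.
|4/s + 4/3| = 4·|-3 − s|/(3·|s|) = 4|s + 3|/(3|s|).
Restrict delta ≤ 3/2. Then |s + 3| < 3/2 gives |s| > 3/2, so 3|s| > 9/2.
Then |4/s + 4/3| < 4|s + 3|/(9/2), which is < eps when |s + 3| < (9/8)eps.
Take delta = min(3/2, (9/8)eps). Then 0 < |s + 3| < delta gives both |s + 3| < 3/2 and |s + 3| < (9/8)eps, so |4/s + 4/3| < eps.

delta = min(3/2, (9/8)eps)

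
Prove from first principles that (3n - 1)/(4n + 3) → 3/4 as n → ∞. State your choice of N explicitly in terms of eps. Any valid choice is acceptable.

Fix eps > 0. For n ≥ 1, |(3n - 1)/(4n + 3) − (3/4)| = |-13|/(4(4n + 3)) = 13/(4(4n + 3)).
Since 4n + 3 ≥ 4n for n ≥ 1, this is ≤ 13/(4·4n) = (13/16)/n.
So |(3n - 1)/(4n + 3) − (3/4)| < eps whenever n > (13/16)/eps.
Take N = (13/16)/eps. If n > N then |(3n - 1)/(4n + 3) − (3/4)| ≤ (13/16)/n < eps.

N = (13/16)/eps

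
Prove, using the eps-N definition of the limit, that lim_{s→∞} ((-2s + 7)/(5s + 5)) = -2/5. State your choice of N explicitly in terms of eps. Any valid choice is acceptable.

Fix eps > 0. We seek N > 0 such that s > N implies |(-2s + 7)/(5s + 5) + 2/5| < eps.
(-2s + 7)/(5s + 5) + 2/5 = (5(-2s + 7) − (-2)(5s + 5)) / (5(5s + 5)) = 45/(5(5s + 5)).
For s > 0 we have 5s + 5 > 5s, so |(-2s + 7)/(5s + 5) + 2/5| = 45/(5(5s + 5)) < 45/(5·5s) = (9/5)/s.
Thus |(-2s + 7)/(5s + 5) + 2/5| < eps whenever s > (9/5)/eps.
Take N = (9/5)/eps. If s > N then |(-2s + 7)/(5s + 5) + 2/5| < (9/5)/s < eps.

N = (9/5)/eps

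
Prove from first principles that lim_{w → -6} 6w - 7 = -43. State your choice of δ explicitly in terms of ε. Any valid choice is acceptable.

δ = ε/6

Let ε > 0. We need δ > 0 so that 0 < |w + 6| < δ implies |(6w - 7) + 43| < ε.
Since (6w - 7) + 43 = 6(w + 6), we have |(6w - 7) + 43| = 6|w + 6|.
Thus it suffices that |w + 6| < ε/6.
Take δ = ε/6. If 0 < |w + 6| < δ then |(6w - 7) + 43| = 6|w + 6| < 6·(ε/6) = ε.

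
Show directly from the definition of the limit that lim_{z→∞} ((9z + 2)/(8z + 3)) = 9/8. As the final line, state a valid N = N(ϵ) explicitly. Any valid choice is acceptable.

N = (11/64)/ϵ

Let ϵ > 0 be given. We seek N > 0 such that z > N implies |(9z + 2)/(8z + 3) − (9/8)| < ϵ.
(9z + 2)/(8z + 3) − (9/8) = (8(9z + 2) − 9(8z + 3)) / (8(8z + 3)) = -11/(8(8z + 3)).
For z > 0 we have 8z + 3 > 8z, so |(9z + 2)/(8z + 3) − (9/8)| = 11/(8(8z + 3)) < 11/(8·8z) = (11/64)/z.
Thus |(9z + 2)/(8z + 3) − (9/8)| < ϵ whenever z > (11/64)/ϵ.
Take N = (11/64)/ϵ. If z > N then |(9z + 2)/(8z + 3) − (9/8)| < (11/64)/z < ϵ.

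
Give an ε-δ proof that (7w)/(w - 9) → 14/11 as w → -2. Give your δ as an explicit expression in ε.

Fix ε > 0. We want δ > 0 with 0 < |w + 2| < δ ⇒ |(7w)/(w - 9) − (14/11)| < ε.
Combining over a common denominator, (7w)/(w - 9) − (14/11) = [(7w)·(-11) − (-14)·(w - 9)] / [(-11)·(w - 9)] = -63(w + 2) / ((-11)(w - 9)).
So |(7w)/(w - 9) − (14/11)| = 63|w + 2| / (11·|w − 9|).
Require δ ≤ 11/2, so |w − 9| ≥ |-11| − |w + 2| > 11 − 11/2 = 11/2.
Hence |(7w)/(w - 9) − (14/11)| < 63|w + 2|/(11·(11/2)) = (126/121)|w + 2|, which is < ε once |w + 2| < (121/126)ε.
Take δ = min(11/2, (121/126)ε). Then 0 < |w + 2| < δ forces both bounds, so |(7w)/(w - 9) − (14/11)| < ε.

δ = min(11/2, (121/126)ε)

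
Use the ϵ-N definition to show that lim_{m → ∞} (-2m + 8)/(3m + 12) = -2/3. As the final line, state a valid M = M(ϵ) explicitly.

Fix ϵ > 0. For m ≥ 1, |(-2m + 8)/(3m + 12) + 2/3| = |48|/(3(3m + 12)) = 48/(3(3m + 12)).
Since 3m + 12 ≥ 3m for m ≥ 1, this is ≤ 48/(3·3m) = (16/3)/m.
So |(-2m + 8)/(3m + 12) + 2/3| < ϵ whenever m > (16/3)/ϵ.
Take M = (16/3)/ϵ. If m > M then |(-2m + 8)/(3m + 12) + 2/3| ≤ (16/3)/m < ϵ.

M = (16/3)/ϵ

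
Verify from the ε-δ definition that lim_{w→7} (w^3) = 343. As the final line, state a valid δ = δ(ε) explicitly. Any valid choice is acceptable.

δ = min(1, ε/169)

Fix ε > 0. We seek δ > 0 with 0 < |w − 7| < δ ⇒ |w^3 − 343| < ε.
Factor: w^3 − 343 = (w − 7)(w^2 + 7w + 49), so |w^3 − 343| = |w − 7|·|w^2 + 7w + 49|.
Impose δ ≤ 1 so that |w| < 8; then |w^2 + 7w + 49| ≤ 169.
Hence |w^3 − 343| ≤ 169|w − 7|, which is < ε once |w − 7| < ε/169.
Take δ = min(1, ε/169). If 0 < |w − 7| < δ then both bounds hold and |w^3 − 343| ≤ 169|w − 7| < 169·(ε/169) = ε.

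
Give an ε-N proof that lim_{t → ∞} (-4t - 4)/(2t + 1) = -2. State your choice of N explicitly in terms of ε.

Fix ε > 0. We seek N > 0 such that t > N implies |(-4t - 4)/(2t + 1) + 2| < ε.
(-4t - 4)/(2t + 1) + 2 = (2(-4t - 4) − (-4)(2t + 1)) / (2(2t + 1)) = -4/(2(2t + 1)).
For t > 0 we have 2t + 1 > 2t, so |(-4t - 4)/(2t + 1) + 2| = 4/(2(2t + 1)) < 4/(2·2t) = 1/t.
Thus |(-4t - 4)/(2t + 1) + 2| < ε whenever t > 1/ε.
Take N = 1/ε. If t > N then |(-4t - 4)/(2t + 1) + 2| < 1/t < ε.

N = 1/ε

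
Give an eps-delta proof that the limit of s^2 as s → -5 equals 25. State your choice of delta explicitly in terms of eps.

delta = min(1, eps/11)

Let eps > 0 be given. We seek delta > 0 with 0 < |s + 5| < delta ⇒ |s^2 − 25| < eps.
Factor: s^2 − 25 = (s + 5)(s - 5), so |s^2 − 25| = |s + 5|·|s - 5|.
Restrict delta ≤ 1. Then |s + 5| < 1 gives |s| < 6, so by the triangle inequality |s - 5| ≤ 6 + 5 = 11.
Hence |s^2 − 25| ≤ 11|s + 5|, which is < eps once |s + 5| < eps/11.
Take delta = min(1, eps/11). If 0 < |s + 5| < delta then both bounds hold and |s^2 − 25| ≤ 11|s + 5| < 11·(eps/11) = eps.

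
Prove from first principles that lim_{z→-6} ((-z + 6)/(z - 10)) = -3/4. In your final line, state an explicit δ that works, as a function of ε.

δ = min(8, 32ε)

Fix ε > 0. We want δ > 0 with 0 < |z + 6| < δ ⇒ |(-z + 6)/(z - 10) + 3/4| < ε.
Combining over a common denominator, (-z + 6)/(z - 10) + 3/4 = [(-z + 6)·(-16) − 12·(z - 10)] / [(-16)·(z - 10)] = 4(z + 6) / ((-16)(z - 10)).
So |(-z + 6)/(z - 10) + 3/4| = 4|z + 6| / (16·|z − 10|).
Require δ ≤ 8, so |z − 10| ≥ |-16| − |z + 6| > 16 − 8 = 8.
Hence |(-z + 6)/(z - 10) + 3/4| < 4|z + 6|/(16·8) = (1/32)|z + 6|, which is < ε once |z + 6| < 32ε.
Take δ = min(8, 32ε). Then 0 < |z + 6| < δ forces both bounds, so |(-z + 6)/(z - 10) + 3/4| < ε.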